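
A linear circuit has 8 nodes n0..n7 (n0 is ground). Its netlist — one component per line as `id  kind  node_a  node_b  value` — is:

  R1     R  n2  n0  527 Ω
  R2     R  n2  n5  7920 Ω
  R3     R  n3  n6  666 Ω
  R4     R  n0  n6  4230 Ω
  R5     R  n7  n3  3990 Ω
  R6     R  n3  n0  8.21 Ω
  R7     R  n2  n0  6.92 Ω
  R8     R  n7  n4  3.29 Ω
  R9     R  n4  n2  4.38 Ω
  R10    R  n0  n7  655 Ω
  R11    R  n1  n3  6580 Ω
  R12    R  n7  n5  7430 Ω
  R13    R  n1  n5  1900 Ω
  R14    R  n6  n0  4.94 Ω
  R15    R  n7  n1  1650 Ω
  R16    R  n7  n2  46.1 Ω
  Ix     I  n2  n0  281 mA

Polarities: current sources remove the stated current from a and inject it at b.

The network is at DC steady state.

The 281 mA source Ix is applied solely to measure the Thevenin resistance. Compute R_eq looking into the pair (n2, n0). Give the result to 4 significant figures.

Element admittances at DC:
  Y(R1) = 0.001898 S between n2,n0
  Y(R2) = 0.0001263 S between n2,n5
  Y(R3) = 0.001502 S between n3,n6
  Y(R4) = 0.0002364 S between n0,n6
  Y(R5) = 0.0002506 S between n7,n3
  Y(R6) = 0.1218 S between n3,n0
  Y(R7) = 0.1445 S between n2,n0
  Y(R8) = 0.3040 S between n7,n4
  Y(R9) = 0.2283 S between n4,n2
  Y(R10) = 0.001527 S between n0,n7
  Y(R11) = 0.0001520 S between n1,n3
  Y(R12) = 0.0001346 S between n7,n5
  Y(R13) = 0.0005263 S between n1,n5
  Y(R14) = 0.2024 S between n6,n0
  Y(R15) = 0.0006061 S between n7,n1
  Y(R16) = 0.02169 S between n7,n2
  Ix: injects 0.281 A into n0 (from n2)
Assemble and solve the 7×7 MNA system:
  V(n1)=-1.570  V(n2)=-1.895  V(n3)=-0.005721  V(n4)=-1.882  V(n5)=-1.674  V(n6)=-4.207e-05  V(n7)=-1.872

R_eq = 6.744 Ω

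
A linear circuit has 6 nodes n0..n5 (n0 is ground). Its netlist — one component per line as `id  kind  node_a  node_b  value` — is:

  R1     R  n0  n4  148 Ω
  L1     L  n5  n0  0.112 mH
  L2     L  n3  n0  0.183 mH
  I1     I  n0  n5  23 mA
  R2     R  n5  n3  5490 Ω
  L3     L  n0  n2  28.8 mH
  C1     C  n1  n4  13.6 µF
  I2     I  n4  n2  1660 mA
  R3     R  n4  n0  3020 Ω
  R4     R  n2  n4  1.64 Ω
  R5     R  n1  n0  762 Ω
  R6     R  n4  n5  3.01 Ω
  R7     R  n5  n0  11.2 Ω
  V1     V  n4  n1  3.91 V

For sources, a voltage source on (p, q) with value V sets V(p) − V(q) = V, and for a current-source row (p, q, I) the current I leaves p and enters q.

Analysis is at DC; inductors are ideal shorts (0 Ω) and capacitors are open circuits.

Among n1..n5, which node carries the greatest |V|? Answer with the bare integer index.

1

Apply KCL at each of the 5 non-ground nodes and solve the resulting linear system.
Node n1: branches {C1, R5, V1} → V_1 = -5.651
Node n2: branches {L3, I2, R4} → V_2 = 0.000
Node n3: branches {L2, R2} → V_3 = 0.000
Node n4: branches {R1, C1, I2, R3, R4, R6, V1} → V_4 = -1.741
Node n5: branches {L1, I1, R2, R6, R7} → V_5 = 0.000
Source currents: i(L1)=-0.5555, i(L2)=0.000, i(L3)=-0.5983, i(V1)=-0.007416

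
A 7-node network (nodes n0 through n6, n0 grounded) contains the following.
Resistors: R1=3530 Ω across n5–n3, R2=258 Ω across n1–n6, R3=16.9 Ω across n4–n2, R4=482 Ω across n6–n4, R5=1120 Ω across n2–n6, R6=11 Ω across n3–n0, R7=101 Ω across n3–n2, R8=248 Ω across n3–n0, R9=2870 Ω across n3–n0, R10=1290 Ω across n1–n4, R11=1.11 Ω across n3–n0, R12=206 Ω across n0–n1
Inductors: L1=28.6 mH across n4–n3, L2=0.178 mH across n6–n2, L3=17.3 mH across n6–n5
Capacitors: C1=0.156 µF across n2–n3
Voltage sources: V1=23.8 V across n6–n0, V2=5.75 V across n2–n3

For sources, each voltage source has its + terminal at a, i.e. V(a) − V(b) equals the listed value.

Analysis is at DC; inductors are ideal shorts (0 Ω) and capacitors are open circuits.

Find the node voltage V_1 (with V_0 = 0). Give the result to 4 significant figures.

Element admittances at DC:
  Y(R1) = 0.0002833 S between n5,n3
  L1: short n4↔n3 (DC inductor)
  Y(R2) = 0.003876 S between n1,n6
  Y(R3) = 0.05917 S between n4,n2
  Y(C1) = 0.000 S between n2,n3
  L2: short n6↔n2 (DC inductor)
  Y(R4) = 0.002075 S between n6,n4
  Y(R5) = 0.0008929 S between n2,n6
  Y(R6) = 0.09091 S between n3,n0
  L3: short n6↔n5 (DC inductor)
  Y(R7) = 0.009901 S between n3,n2
  Y(R8) = 0.004032 S between n3,n0
  Y(R9) = 0.0003484 S between n3,n0
  Y(R10) = 0.0007752 S between n1,n4
  Y(R11) = 0.9009 S between n3,n0
  Y(R12) = 0.004854 S between n0,n1
  V1: constraint V(n6)−V(n0) = 23.8
  V2: constraint V(n2)−V(n3) = 5.75
Assemble and solve the 11×11 MNA system:
  V(n1)=11.18  V(n2)=23.80  V(n3)=18.05  V(n4)=18.05  V(n5)=23.80  V(n6)=23.80
  i(L1)=0.3468  i(L2)=17.97  i(L3)=0.001629  i(V1)=-18.04  i(V2)=17.58

11.18 V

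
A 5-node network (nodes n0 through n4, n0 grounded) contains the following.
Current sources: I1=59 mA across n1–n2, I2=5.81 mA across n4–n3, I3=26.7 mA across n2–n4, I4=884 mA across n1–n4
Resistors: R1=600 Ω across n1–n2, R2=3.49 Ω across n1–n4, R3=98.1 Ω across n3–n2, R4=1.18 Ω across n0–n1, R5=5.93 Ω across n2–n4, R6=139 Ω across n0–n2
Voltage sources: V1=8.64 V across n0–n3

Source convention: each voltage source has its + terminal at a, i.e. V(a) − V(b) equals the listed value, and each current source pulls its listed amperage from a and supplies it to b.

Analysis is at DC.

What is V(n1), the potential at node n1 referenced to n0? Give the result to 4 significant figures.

-0.1539 V

Element admittances at DC:
  I1: injects 0.059 A into n2 (from n1)
  Y(R1) = 0.001667 S between n1,n2
  I2: injects 0.00581 A into n3 (from n4)
  Y(R2) = 0.2865 S between n1,n4
  I3: injects 0.0267 A into n4 (from n2)
  Y(R3) = 0.01019 S between n3,n2
  Y(R4) = 0.8475 S between n0,n1
  Y(R5) = 0.1686 S between n2,n4
  I4: injects 0.884 A into n4 (from n1)
  Y(R6) = 0.007194 S between n0,n2
  V1: constraint V(n0)−V(n3) = 8.64
Assemble and solve the 5×5 MNA system:
  V(n1)=-0.1539  V(n2)=2.100  V(n3)=-8.640  V(n4)=2.669
  i(V1)=-0.1153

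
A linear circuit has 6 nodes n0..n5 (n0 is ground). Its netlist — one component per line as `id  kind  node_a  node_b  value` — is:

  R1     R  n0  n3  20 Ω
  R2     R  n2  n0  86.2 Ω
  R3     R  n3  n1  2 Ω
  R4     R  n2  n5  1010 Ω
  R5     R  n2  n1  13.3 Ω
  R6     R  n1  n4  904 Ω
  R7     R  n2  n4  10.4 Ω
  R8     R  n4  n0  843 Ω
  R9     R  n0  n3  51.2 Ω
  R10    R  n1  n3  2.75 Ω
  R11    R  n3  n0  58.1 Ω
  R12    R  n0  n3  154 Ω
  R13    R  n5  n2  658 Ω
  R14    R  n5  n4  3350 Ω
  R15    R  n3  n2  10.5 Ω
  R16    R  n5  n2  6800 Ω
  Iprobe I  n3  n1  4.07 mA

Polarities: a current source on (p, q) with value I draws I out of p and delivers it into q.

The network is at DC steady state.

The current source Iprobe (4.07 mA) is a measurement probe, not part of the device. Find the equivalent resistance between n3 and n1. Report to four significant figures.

Element admittances at DC:
  Y(R1) = 0.05000 S between n0,n3
  Y(R2) = 0.01160 S between n2,n0
  Y(R3) = 0.5000 S between n3,n1
  Y(R4) = 0.0009901 S between n2,n5
  Y(R5) = 0.07519 S between n2,n1
  Y(R6) = 0.001106 S between n1,n4
  Y(R7) = 0.09615 S between n2,n4
  Y(R8) = 0.001186 S between n4,n0
  Y(R9) = 0.01953 S between n0,n3
  Y(R10) = 0.3636 S between n1,n3
  Y(R11) = 0.01721 S between n3,n0
  Y(R12) = 0.006494 S between n0,n3
  Y(R13) = 0.001520 S between n5,n2
  Y(R14) = 0.0002985 S between n5,n4
  Y(R15) = 0.09524 S between n3,n2
  Y(R16) = 0.0001471 S between n5,n2
  Iprobe: injects 0.00407 A into n1 (from n3)
Assemble and solve the 5×5 MNA system:
  V(n1)=0.004256  V(n2)=0.001645  V(n3)=-0.0002257  V(n4)=0.001654  V(n5)=0.001646

R_eq = 1.101 Ω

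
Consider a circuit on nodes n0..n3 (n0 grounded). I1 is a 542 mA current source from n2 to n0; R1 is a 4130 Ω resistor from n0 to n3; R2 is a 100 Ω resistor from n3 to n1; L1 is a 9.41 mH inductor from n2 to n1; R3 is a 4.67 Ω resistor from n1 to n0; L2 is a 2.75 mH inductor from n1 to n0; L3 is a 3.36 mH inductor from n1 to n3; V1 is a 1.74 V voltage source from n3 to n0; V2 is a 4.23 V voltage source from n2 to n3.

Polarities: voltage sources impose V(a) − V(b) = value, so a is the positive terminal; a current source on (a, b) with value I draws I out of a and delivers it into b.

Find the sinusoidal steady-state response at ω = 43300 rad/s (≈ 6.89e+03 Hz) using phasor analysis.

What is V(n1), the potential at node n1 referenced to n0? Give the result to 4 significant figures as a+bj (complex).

0.08648-0.1119j V

MNA unknowns: 3 node voltages V₁..V_3 plus 2 source currents (V1, V2)
I1: z[2]−=0.542, z[0]+=0.542
R1: Y=0.0002421+0.000j on G[0,3]
R2: Y=0.01000+0.000j on G[3,1]
L1: Y=0.000-0.002454j on G[2,1]
R3: Y=0.2141+0.000j on G[1,0]
L2: Y=0.000-0.008398j on G[1,0]
L3: Y=0.000-0.006873j on G[1,3]
V1: row V3−V0=1.74, i_V1 at 3,0
V2: row V2−V3=4.23, i_V2 at 2,3
solve → V1=0.08648-0.1119j, V2=5.970+0.000j, V3=1.740+0.000j
aux → i_V1=-0.5600+0.02469j, i_V2=-0.5423+0.01444j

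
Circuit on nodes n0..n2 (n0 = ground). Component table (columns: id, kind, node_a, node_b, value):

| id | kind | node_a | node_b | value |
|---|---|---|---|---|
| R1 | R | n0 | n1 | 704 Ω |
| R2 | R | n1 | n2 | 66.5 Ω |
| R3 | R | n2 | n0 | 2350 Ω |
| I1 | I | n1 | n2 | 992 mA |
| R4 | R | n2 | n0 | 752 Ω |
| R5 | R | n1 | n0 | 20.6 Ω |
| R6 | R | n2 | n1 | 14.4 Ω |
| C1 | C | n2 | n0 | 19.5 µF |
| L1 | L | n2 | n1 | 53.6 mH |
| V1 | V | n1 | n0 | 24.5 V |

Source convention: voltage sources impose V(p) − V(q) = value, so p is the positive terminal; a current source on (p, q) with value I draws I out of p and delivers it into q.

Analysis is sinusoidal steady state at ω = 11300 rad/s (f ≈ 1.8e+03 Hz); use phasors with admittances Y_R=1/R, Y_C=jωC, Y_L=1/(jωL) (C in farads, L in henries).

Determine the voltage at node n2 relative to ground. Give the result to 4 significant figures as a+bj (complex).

Element admittances at ω=11300 rad/s:
  Y(R1) = 0.001420+0.000j S between n0,n1
  Y(R2) = 0.01504+0.000j S between n1,n2
  Y(R3) = 0.0004255+0.000j S between n2,n0
  I1: injects 0.992 A into n2 (from n1)
  Y(R4) = 0.001330+0.000j S between n2,n0
  Y(R5) = 0.04854+0.000j S between n1,n0
  Y(R6) = 0.06944+0.000j S between n2,n1
  Y(C1) = 0.000+0.2203j S between n2,n0
  Y(L1) = 0.000-0.001651j S between n2,n1
  V1: constraint V(n1)−V(n0) = 24.5
Assemble and solve the 3×3 MNA system:
  V(n1)=24.50+0.000j  V(n2)=4.618-12.18j
  i(V1)=-3.916-0.9961j

4.618-12.18j V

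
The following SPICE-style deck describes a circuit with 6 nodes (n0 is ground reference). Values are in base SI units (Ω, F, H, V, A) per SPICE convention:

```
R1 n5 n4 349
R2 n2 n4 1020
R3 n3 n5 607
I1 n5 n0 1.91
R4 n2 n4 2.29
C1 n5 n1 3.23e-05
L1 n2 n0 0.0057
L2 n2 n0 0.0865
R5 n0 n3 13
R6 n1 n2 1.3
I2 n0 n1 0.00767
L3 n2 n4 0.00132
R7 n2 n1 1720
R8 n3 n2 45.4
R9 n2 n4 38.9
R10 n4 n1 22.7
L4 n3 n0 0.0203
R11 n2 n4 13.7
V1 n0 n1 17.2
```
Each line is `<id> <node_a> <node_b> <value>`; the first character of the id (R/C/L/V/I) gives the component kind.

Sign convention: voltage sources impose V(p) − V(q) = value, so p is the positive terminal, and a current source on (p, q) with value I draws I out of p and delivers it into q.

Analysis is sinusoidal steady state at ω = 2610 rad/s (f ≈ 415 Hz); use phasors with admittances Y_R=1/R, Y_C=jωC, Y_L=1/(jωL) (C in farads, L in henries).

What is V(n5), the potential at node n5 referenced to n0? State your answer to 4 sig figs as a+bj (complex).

-18.45+22.32j V

Apply KCL at each of the 5 non-ground nodes and solve the resulting linear system.
Node n1: branches {C1, R6, I2, R7, R10, V1} → V_1 = -17.20+0.000j
Node n2: branches {R2, R4, L1, L2, R6, L3, R7, R8, R9, R11} → V_2 = -16.73-1.379j
Node n3: branches {R3, R5, R8, L4} → V_3 = -3.842-0.6572j
Node n4: branches {R1, R2, R4, L3, R9, R10, R11} → V_4 = -16.85-1.220j
Node n5: branches {R1, R3, I1, C1} → V_5 = -18.45+22.32j
Source currents: i(V1)=1.496+1.221j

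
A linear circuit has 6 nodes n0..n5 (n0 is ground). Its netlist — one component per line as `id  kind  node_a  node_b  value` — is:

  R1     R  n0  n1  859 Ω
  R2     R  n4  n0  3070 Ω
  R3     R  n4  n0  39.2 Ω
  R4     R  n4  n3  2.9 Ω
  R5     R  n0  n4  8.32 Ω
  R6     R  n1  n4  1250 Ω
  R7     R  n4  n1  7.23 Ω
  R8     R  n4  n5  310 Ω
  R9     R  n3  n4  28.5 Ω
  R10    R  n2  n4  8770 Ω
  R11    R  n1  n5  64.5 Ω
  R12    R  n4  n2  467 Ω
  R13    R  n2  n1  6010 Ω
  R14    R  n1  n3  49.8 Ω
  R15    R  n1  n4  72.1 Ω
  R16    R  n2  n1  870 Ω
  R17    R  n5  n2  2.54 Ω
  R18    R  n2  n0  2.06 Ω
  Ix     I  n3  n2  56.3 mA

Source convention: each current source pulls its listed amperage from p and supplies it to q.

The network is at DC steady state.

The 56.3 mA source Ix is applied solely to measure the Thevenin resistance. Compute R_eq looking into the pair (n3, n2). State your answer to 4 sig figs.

MNA unknowns: 5 node voltages V₁..V_5
R1: Y=0.001164 on G[0,1]
R2: Y=0.0003257 on G[4,0]
R3: Y=0.02551 on G[4,0]
R4: Y=0.3448 on G[4,3]
R5: Y=0.1202 on G[0,4]
R6: Y=0.0008000 on G[1,4]
R7: Y=0.1383 on G[4,1]
R8: Y=0.003226 on G[4,5]
R9: Y=0.03509 on G[3,4]
R10: Y=0.0001140 on G[2,4]
R11: Y=0.01550 on G[1,5]
R12: Y=0.002141 on G[4,2]
R13: Y=0.0001664 on G[2,1]
R14: Y=0.02008 on G[1,3]
R15: Y=0.01387 on G[1,4]
R16: Y=0.001149 on G[2,1]
R17: Y=0.3937 on G[5,2]
R18: Y=0.4854 on G[2,0]
Ix: z[3]−=0.0563, z[2]+=0.0563
solve → V1=-0.3008, V2=0.09810, V3=-0.4633, V4=-0.3237, V5=0.07981

R_eq = 9.972 Ω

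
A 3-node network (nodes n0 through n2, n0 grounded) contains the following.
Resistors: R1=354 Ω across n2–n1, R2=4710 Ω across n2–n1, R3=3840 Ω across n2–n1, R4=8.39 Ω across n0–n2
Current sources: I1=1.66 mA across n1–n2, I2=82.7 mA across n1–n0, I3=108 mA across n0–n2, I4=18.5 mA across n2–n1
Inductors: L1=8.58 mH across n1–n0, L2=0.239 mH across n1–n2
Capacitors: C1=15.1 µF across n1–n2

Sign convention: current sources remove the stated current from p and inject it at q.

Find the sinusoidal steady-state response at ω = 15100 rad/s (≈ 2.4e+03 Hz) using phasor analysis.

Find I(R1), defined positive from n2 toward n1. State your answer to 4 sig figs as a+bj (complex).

0.0002993+0.003262j A

Apply KCL at each of the 2 non-ground nodes and solve the resulting linear system.
Node n1: branches {R1, I1, I2, L1, R2, R3, L2, C1, I4} → V_1 = 0.1803-1.143j
Node n2: branches {R1, I1, R2, R3, L2, I3, C1, R4, I4} → V_2 = 0.2863+0.01168j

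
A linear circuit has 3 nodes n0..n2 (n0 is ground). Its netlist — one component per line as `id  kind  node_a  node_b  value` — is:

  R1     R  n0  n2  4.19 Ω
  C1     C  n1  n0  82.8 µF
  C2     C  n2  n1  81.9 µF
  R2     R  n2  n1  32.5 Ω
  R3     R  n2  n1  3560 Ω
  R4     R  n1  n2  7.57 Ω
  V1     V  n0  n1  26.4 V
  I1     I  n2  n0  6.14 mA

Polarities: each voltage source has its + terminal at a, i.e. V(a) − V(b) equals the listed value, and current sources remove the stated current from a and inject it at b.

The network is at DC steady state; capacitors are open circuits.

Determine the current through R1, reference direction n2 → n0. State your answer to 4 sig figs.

Apply KCL at each of the 2 non-ground nodes and solve the resulting linear system.
Node n1: branches {C1, C2, R2, R3, R4, V1} → V_1 = -26.40
Node n2: branches {R1, C2, R2, R3, R4, I1} → V_2 = -10.73
Source currents: i(V1)=-2.556

-2.562 A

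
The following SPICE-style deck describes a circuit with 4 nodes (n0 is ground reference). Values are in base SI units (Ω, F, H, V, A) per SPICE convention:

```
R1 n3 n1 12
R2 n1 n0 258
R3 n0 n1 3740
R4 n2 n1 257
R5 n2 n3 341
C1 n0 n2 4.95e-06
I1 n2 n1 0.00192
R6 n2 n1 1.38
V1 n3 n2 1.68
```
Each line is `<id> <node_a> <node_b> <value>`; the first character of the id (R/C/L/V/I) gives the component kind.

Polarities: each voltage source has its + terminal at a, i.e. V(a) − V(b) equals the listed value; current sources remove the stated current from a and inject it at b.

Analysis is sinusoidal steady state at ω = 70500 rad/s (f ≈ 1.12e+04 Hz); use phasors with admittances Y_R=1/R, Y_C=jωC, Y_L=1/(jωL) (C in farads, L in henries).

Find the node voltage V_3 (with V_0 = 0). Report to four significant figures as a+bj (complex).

1.680+0.002065j V

Element admittances at ω=70500 rad/s:
  Y(R1) = 0.08333+0.000j S between n3,n1
  Y(R2) = 0.003876+0.000j S between n1,n0
  Y(R3) = 0.0002674+0.000j S between n0,n1
  Y(R4) = 0.003891+0.000j S between n2,n1
  Y(R5) = 0.002933+0.000j S between n2,n3
  Y(C1) = 0.000+0.3490j S between n0,n2
  I1: injects 0.00192 A into n1 (from n2)
  Y(R6) = 0.7246+0.000j S between n2,n1
  V1: constraint V(n3)−V(n2) = 1.68
Assemble and solve the 4×4 MNA system:
  V(n1)=0.1739+0.002054j  V(n2)=-2.439e-05+0.002065j  V(n3)=1.680+0.002065j
  i(V1)=-0.1304-8.736e-07j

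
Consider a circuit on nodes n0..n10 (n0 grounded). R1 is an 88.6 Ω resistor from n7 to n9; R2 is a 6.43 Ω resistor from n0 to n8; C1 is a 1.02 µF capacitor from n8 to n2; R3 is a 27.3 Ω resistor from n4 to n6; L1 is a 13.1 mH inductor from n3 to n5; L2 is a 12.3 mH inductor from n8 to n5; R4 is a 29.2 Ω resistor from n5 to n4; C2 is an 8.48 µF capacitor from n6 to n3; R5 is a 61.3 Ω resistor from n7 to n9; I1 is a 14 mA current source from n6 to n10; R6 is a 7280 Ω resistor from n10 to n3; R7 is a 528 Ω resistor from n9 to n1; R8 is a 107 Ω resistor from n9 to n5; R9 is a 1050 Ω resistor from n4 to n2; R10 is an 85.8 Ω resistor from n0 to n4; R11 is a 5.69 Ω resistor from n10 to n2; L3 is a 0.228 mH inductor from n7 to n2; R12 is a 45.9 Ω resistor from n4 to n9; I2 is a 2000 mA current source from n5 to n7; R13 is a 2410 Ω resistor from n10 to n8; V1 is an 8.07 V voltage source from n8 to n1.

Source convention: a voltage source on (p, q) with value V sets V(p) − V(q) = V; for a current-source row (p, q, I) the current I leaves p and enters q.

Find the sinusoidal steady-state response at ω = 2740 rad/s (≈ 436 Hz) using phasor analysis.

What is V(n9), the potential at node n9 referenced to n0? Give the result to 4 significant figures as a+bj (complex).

63.07-24.54j V

Element admittances at ω=2740 rad/s:
  Y(R1) = 0.01129+0.000j S between n7,n9
  Y(R2) = 0.1555+0.000j S between n0,n8
  Y(C1) = 0.000+0.002795j S between n8,n2
  Y(R3) = 0.03663+0.000j S between n4,n6
  Y(L1) = 0.000-0.02786j S between n3,n5
  Y(L2) = 0.000-0.02967j S between n8,n5
  Y(R4) = 0.03425+0.000j S between n5,n4
  Y(C2) = 0.000+0.02324j S between n6,n3
  Y(R5) = 0.01631+0.000j S between n7,n9
  I1: injects 0.014 A into n10 (from n6)
  Y(R6) = 0.0001374+0.000j S between n10,n3
  Y(R7) = 0.001894+0.000j S between n9,n1
  Y(R8) = 0.009346+0.000j S between n9,n5
  Y(R9) = 0.0009524+0.000j S between n4,n2
  Y(R10) = 0.01166+0.000j S between n0,n4
  Y(R11) = 0.1757+0.000j S between n10,n2
  Y(L3) = 0.000-1.601j S between n7,n2
  Y(R12) = 0.02179+0.000j S between n4,n9
  I2: injects 2 A into n7 (from n5)
  Y(R13) = 0.0004149+0.000j S between n10,n8
  V1: constraint V(n8)−V(n1) = 8.07
Assemble and solve the 11×11 MNA system:
  V(n1)=-9.258+1.229j  V(n2)=126.1-36.16j  V(n3)=0.7552+2.478j  V(n4)=15.85-16.39j  V(n5)=2.198-14.91j  V(n6)=2.713-17.63j  V(n7)=125.9-36.00j  V(n8)=-1.188+1.229j  V(n9)=63.07-24.54j  V(n10)=125.8-36.04j
  i(V1)=-0.1370+0.04880j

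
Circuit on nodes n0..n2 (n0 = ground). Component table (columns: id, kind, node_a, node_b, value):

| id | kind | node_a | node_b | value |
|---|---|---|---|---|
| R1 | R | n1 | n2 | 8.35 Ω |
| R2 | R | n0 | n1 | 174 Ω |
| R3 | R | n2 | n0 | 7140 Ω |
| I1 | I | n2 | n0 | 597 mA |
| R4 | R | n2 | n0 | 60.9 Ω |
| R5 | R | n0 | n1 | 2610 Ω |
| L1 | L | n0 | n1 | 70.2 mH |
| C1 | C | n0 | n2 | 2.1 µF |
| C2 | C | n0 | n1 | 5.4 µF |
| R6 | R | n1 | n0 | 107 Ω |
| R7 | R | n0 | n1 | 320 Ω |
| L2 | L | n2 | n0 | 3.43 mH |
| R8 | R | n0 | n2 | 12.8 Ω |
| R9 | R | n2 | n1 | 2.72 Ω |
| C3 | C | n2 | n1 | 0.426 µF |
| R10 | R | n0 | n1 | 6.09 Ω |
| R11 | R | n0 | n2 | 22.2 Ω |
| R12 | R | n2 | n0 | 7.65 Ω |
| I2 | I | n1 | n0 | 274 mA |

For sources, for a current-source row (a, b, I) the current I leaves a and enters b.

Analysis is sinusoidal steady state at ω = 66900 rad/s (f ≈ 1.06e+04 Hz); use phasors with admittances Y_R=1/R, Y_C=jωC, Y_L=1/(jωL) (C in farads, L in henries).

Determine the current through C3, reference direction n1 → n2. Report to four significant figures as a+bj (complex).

Element admittances at ω=66900 rad/s:
  Y(R1) = 0.1198+0.000j S between n1,n2
  Y(R2) = 0.005747+0.000j S between n0,n1
  Y(R3) = 0.0001401+0.000j S between n2,n0
  I1: injects 0.597 A into n0 (from n2)
  Y(R4) = 0.01642+0.000j S between n2,n0
  Y(R5) = 0.0003831+0.000j S between n0,n1
  Y(L1) = 0.000-0.0002129j S between n0,n1
  Y(C1) = 0.000+0.1405j S between n0,n2
  Y(C2) = 0.000+0.3613j S between n0,n1
  Y(R6) = 0.009346+0.000j S between n1,n0
  Y(R7) = 0.003125+0.000j S between n0,n1
  Y(L2) = 0.000-0.004358j S between n2,n0
  Y(R8) = 0.07812+0.000j S between n0,n2
  Y(R9) = 0.3676+0.000j S between n2,n1
  Y(C3) = 0.000+0.02850j S between n2,n1
  Y(R10) = 0.1642+0.000j S between n0,n1
  Y(R11) = 0.04505+0.000j S between n0,n2
  Y(R12) = 0.1307+0.000j S between n2,n0
  I2: injects 0.274 A into n0 (from n1)
Assemble and solve the 2×2 MNA system:
  V(n1)=-0.6828+0.9457j  V(n2)=-1.085+0.8182j

-0.003635+0.01145j A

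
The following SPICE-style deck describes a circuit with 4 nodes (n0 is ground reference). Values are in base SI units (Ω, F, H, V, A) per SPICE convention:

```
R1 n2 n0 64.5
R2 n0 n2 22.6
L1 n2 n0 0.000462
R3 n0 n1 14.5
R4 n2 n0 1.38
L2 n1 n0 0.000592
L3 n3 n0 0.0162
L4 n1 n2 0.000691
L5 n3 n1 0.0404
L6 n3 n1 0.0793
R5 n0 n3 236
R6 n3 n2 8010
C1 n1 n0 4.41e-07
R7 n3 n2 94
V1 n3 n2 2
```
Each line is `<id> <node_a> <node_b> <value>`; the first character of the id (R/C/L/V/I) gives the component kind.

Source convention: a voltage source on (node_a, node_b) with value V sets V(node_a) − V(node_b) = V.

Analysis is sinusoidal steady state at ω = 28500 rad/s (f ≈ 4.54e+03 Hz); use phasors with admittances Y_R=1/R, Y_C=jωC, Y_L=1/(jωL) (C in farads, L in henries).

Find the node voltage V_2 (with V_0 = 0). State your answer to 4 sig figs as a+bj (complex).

-0.01219+0.005816j V

Apply KCL at each of the 3 non-ground nodes and solve the resulting linear system.
Node n1: branches {R3, L2, L4, L5, L6, C1} → V_1 = 0.01496-0.007378j
Node n2: branches {R1, R2, L1, R4, L4, R6, R7, V1} → V_2 = -0.01219+0.005816j
Node n3: branches {L3, L5, L6, R5, R6, R7, V1} → V_3 = 1.988+0.005816j
Source currents: i(V1)=-0.02998+0.006867j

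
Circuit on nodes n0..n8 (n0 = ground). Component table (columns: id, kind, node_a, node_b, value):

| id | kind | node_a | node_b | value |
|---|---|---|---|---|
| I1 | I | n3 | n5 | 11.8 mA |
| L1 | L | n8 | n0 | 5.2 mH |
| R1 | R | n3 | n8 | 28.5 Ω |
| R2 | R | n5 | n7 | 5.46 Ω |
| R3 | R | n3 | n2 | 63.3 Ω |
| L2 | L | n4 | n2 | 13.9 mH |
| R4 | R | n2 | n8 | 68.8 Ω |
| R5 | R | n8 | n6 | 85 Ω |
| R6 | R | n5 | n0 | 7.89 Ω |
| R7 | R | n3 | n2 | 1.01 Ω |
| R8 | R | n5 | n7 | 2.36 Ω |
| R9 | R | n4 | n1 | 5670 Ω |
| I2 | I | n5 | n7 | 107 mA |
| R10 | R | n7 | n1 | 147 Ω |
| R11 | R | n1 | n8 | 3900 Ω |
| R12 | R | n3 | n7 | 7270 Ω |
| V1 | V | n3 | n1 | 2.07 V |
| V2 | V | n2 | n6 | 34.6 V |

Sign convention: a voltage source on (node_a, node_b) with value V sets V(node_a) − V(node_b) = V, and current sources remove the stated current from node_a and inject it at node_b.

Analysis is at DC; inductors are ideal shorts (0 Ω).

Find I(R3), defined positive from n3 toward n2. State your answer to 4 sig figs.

-0.003836 A

Element admittances at DC:
  I1: injects 0.0118 A into n5 (from n3)
  L1: short n8↔n0 (DC inductor)
  Y(R1) = 0.03509 S between n3,n8
  Y(R2) = 0.1832 S between n5,n7
  Y(R3) = 0.01580 S between n3,n2
  L2: short n4↔n2 (DC inductor)
  Y(R4) = 0.01453 S between n2,n8
  Y(R5) = 0.01176 S between n8,n6
  Y(R6) = 0.1267 S between n5,n0
  Y(R7) = 0.9901 S between n3,n2
  Y(R8) = 0.4237 S between n5,n7
  Y(R9) = 0.0001764 S between n4,n1
  I2: injects 0.107 A into n7 (from n5)
  Y(R10) = 0.006803 S between n7,n1
  Y(R11) = 0.0002564 S between n1,n8
  Y(R12) = 0.0001376 S between n3,n7
  V1: constraint V(n3)−V(n1) = 2.07
  V2: constraint V(n2)−V(n6) = 34.6
Assemble and solve the 12×12 MNA system:
  V(n1)=3.863  V(n2)=6.176  V(n3)=5.933  V(n4)=6.176  V(n5)=0.2798  V(n6)=-28.42  V(n7)=0.4951  V(n8)=0.000
  i(L1)=-0.03546  i(L2)=-0.0004079  i(V1)=0.02349  i(V2)=-0.3344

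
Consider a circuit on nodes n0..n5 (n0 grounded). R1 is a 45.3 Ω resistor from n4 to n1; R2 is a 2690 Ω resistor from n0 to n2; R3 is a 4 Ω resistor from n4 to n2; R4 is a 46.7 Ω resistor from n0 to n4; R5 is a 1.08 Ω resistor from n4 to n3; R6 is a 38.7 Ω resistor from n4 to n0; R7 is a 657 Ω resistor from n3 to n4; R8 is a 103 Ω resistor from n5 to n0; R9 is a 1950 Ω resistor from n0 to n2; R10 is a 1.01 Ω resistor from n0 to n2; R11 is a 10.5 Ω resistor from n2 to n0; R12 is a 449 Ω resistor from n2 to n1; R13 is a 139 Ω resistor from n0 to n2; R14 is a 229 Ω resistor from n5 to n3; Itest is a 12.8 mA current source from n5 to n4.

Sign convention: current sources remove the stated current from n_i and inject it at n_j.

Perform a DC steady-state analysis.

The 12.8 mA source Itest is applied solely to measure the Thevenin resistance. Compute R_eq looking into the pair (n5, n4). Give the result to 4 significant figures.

R_eq = 73.02 Ω

Element admittances at DC:
  Y(R1) = 0.02208 S between n4,n1
  Y(R2) = 0.0003717 S between n0,n2
  Y(R3) = 0.2500 S between n4,n2
  Y(R4) = 0.02141 S between n0,n4
  Y(R5) = 0.9259 S between n4,n3
  Y(R6) = 0.02584 S between n4,n0
  Y(R7) = 0.001522 S between n3,n4
  Y(R8) = 0.009709 S between n5,n0
  Y(R9) = 0.0005128 S between n0,n2
  Y(R10) = 0.9901 S between n0,n2
  Y(R11) = 0.09524 S between n2,n0
  Y(R12) = 0.002227 S between n2,n1
  Y(R13) = 0.007194 S between n0,n2
  Y(R14) = 0.004367 S between n5,n3
  Itest: injects 0.0128 A into n4 (from n5)
Assemble and solve the 5×5 MNA system:
  V(n1)=0.03208  V(n2)=0.006493  V(n3)=0.03028  V(n4)=0.03466  V(n5)=-0.9000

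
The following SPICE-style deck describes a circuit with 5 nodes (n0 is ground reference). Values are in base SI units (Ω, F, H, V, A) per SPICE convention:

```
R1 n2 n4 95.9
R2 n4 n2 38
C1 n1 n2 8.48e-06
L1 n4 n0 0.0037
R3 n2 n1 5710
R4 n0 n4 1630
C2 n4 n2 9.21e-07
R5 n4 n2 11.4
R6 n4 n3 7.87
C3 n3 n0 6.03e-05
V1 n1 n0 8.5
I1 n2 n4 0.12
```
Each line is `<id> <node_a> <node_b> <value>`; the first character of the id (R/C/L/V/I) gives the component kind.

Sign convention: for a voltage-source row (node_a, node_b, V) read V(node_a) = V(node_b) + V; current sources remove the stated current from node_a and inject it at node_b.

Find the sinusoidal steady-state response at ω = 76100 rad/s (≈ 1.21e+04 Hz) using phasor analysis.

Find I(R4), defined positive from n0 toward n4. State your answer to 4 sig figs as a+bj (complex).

Element admittances at ω=76100 rad/s:
  Y(R1) = 0.01043+0.000j S between n2,n4
  Y(R2) = 0.02632+0.000j S between n4,n2
  Y(C1) = 0.000+0.6453j S between n1,n2
  Y(L1) = 0.000-0.003552j S between n4,n0
  Y(R3) = 0.0001751+0.000j S between n2,n1
  Y(R4) = 0.0006135+0.000j S between n0,n4
  Y(C2) = 0.000+0.07009j S between n4,n2
  Y(R5) = 0.08772+0.000j S between n4,n2
  Y(R6) = 0.1271+0.000j S between n4,n3
  Y(C3) = 0.000+4.589j S between n3,n0
  V1: constraint V(n1)−V(n0) = 8.5
  I1: injects 0.12 A into n4 (from n2)
Assemble and solve the 5×5 MNA system:
  V(n1)=8.500+0.000j  V(n2)=8.215+0.9245j  V(n3)=0.04346-0.1283j  V(n4)=4.676+1.441j
  i(V1)=-0.5967-0.1837j

-0.002869-0.0008842j A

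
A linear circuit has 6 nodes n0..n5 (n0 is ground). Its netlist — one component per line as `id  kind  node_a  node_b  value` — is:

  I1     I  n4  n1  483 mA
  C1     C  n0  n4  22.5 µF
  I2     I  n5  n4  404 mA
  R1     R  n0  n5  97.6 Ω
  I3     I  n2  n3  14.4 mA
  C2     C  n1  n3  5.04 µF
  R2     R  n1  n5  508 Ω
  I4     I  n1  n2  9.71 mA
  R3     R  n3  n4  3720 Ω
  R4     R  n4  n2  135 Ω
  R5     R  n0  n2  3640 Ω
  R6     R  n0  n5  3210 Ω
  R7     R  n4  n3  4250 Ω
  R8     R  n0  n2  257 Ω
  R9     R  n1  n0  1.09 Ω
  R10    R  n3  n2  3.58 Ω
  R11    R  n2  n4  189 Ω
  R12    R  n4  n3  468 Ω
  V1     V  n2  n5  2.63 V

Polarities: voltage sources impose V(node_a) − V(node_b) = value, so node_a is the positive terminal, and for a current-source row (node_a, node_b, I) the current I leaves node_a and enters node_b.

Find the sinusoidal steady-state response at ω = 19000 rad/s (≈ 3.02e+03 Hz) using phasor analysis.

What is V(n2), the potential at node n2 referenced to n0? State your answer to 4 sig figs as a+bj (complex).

Element admittances at ω=19000 rad/s:
  I1: injects 0.483 A into n1 (from n4)
  Y(C1) = 0.000+0.4275j S between n0,n4
  I2: injects 0.404 A into n4 (from n5)
  Y(R1) = 0.01025+0.000j S between n0,n5
  I3: injects 0.0144 A into n3 (from n2)
  Y(C2) = 0.000+0.09576j S between n1,n3
  Y(R2) = 0.001969+0.000j S between n1,n5
  I4: injects 0.00971 A into n2 (from n1)
  Y(R3) = 0.0002688+0.000j S between n3,n4
  Y(R4) = 0.007407+0.000j S between n4,n2
  Y(R5) = 0.0002747+0.000j S between n0,n2
  Y(R6) = 0.0003115+0.000j S between n0,n5
  Y(R7) = 0.0002353+0.000j S between n4,n3
  Y(R8) = 0.003891+0.000j S between n0,n2
  Y(R9) = 0.9174+0.000j S between n1,n0
  Y(R10) = 0.2793+0.000j S between n3,n2
  Y(R11) = 0.005291+0.000j S between n2,n4
  Y(R12) = 0.002137+0.000j S between n4,n3
  V1: constraint V(n2)−V(n5) = 2.63
Assemble and solve the 6×6 MNA system:
  V(n1)=0.1759-0.08809j  V(n2)=-1.870+2.790j  V(n3)=-0.7272+3.073j  V(n4)=0.09295+0.2482j  V(n5)=-4.500+2.790j
  i(V1)=0.3473+0.03512j

-1.870+2.790j V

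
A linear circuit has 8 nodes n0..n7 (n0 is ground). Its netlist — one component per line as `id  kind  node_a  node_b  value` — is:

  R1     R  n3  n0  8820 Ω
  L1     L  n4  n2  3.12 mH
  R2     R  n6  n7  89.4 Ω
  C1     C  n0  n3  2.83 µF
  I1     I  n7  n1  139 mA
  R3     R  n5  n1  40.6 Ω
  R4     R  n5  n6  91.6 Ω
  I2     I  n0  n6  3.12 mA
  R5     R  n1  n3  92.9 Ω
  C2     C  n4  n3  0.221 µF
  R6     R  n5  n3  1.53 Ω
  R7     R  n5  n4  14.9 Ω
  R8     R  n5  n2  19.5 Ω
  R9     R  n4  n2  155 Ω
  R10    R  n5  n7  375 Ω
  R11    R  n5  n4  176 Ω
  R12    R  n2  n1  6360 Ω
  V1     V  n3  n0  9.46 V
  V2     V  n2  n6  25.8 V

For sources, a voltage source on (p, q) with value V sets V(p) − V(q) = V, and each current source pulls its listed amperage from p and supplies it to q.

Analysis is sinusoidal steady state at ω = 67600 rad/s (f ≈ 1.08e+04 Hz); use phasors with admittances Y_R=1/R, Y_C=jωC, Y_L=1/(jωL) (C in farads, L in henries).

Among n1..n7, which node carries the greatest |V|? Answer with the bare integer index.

7

Apply KCL at each of the 7 non-ground nodes and solve the resulting linear system.
Node n1: branches {I1, R3, R5, R12} → V_1 = 13.34-0.002093j
Node n2: branches {L1, R8, R9, R12, V2} → V_2 = 12.62+0.1766j
Node n3: branches {R1, C1, R5, C2, R6, V1} → V_3 = 9.460+0.000j
Node n4: branches {L1, C2, R7, R9, R11} → V_4 = 9.643-0.2018j
Node n5: branches {R3, R4, R6, R7, R8, R10, R11} → V_5 = 9.396-0.004149j
Node n6: branches {R2, R4, I2, V2} → V_6 = -13.18+0.1766j
Node n7: branches {R2, I1, R10} → V_7 = -18.87+0.1418j
Source currents: i(V1)=0.002047-1.810j, i(V2)=-0.1860+0.002362j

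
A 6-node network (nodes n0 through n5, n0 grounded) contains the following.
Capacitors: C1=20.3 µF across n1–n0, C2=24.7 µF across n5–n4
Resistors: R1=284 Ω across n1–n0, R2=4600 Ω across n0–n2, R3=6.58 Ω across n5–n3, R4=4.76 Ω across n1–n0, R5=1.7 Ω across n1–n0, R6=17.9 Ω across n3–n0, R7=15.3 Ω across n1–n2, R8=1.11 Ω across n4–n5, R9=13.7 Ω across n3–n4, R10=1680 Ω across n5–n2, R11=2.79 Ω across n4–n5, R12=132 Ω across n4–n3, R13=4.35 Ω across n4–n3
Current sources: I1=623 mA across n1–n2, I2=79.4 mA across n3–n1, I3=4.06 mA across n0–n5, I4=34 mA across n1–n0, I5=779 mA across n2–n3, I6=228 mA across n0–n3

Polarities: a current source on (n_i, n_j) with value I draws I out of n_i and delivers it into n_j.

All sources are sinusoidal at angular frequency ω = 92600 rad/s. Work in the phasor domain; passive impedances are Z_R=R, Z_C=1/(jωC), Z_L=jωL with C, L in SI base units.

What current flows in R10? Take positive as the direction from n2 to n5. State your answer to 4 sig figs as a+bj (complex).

-0.01119+0.0001881j A

MNA unknowns: 5 node voltages V₁..V_5
C1: Y=0.000+1.880j on G[1,0]
R1: Y=0.003521+0.000j on G[1,0]
C2: Y=0.000+2.287j on G[5,4]
I1: z[1]−=0.623, z[2]+=0.623
R2: Y=0.0002174+0.000j on G[0,2]
R3: Y=0.1520+0.000j on G[5,3]
R4: Y=0.2101+0.000j on G[1,0]
R5: Y=0.5882+0.000j on G[1,0]
R6: Y=0.05587+0.000j on G[3,0]
I2: z[3]−=0.0794, z[1]+=0.0794
R7: Y=0.06536+0.000j on G[1,2]
R8: Y=0.9009+0.000j on G[4,5]
I3: z[0]−=0.00406, z[5]+=0.00406
I4: z[1]−=0.034, z[0]+=0.034
R9: Y=0.07299+0.000j on G[3,4]
R10: Y=0.0005952+0.000j on G[5,2]
I5: z[2]−=0.779, z[3]+=0.779
R11: Y=0.3584+0.000j on G[4,5]
R12: Y=0.007576+0.000j on G[4,3]
R13: Y=0.2299+0.000j on G[4,3]
I6: z[0]−=0.228, z[3]+=0.228
solve → V1=-0.1387+0.3249j, V2=-2.346+0.3209j, V3=16.48+0.003368j, V4=16.46+0.003259j, V5=16.46+0.004829j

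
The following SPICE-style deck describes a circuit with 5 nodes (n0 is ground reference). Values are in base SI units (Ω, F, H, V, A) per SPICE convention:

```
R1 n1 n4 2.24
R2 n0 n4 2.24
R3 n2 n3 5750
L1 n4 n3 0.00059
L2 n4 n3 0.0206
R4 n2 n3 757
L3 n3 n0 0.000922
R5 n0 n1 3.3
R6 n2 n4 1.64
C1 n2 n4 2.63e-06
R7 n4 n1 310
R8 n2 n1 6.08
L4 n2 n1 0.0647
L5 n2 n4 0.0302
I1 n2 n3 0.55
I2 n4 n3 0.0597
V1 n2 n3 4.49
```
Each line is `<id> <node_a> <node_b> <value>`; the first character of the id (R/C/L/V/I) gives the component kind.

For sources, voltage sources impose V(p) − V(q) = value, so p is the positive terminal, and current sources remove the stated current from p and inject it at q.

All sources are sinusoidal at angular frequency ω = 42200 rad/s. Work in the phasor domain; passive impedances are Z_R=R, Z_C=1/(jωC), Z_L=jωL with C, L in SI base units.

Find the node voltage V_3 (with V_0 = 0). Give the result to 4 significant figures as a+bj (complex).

Apply KCL at each of the 4 non-ground nodes and solve the resulting linear system.
Node n1: branches {R1, R5, R7, R8, L4} → V_1 = 0.02168-0.1659j
Node n2: branches {R3, R4, R6, C1, R8, L4, L5, I1, V1} → V_2 = 0.07727-0.5381j
Node n3: branches {R3, L1, L2, R4, L3, I1, I2, V1} → V_3 = -4.413-0.5381j
Node n4: branches {R1, R2, L1, L2, R6, C1, R7, L5, I2} → V_4 = 0.01626-0.1415j
Source currents: i(V1)=-0.6466+0.2964j

-4.413-0.5381j V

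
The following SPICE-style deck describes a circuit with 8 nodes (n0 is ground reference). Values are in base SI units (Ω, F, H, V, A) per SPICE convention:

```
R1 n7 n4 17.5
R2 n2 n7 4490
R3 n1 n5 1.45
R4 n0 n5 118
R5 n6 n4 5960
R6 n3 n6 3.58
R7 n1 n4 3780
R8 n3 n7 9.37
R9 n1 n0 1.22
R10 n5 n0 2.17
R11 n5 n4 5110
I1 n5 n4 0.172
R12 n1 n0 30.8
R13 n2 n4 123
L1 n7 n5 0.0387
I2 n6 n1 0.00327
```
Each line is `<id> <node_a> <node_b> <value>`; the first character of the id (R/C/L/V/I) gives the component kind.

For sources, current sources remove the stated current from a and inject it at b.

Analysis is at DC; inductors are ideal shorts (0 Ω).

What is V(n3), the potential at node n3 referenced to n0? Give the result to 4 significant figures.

Apply KCL at each of the 7 non-ground nodes and solve the resulting linear system.
Node n1: branches {R3, R7, R9, R12, I2} → V_1 = 0.001451
Node n2: branches {R2, R13} → V_2 = 2.884
Node n3: branches {R6, R8} → V_3 = -0.02855
Node n4: branches {R1, R5, R7, R11, I1, R13} → V_4 = 2.963
Node n5: branches {R3, R4, R10, R11, I1, L1} → V_5 = -0.002634
Node n6: branches {R5, R6, I2} → V_6 = -0.03846
Node n7: branches {R1, R2, R8, L1} → V_7 = -0.002634
Source currents: i(L1)=0.1674

-0.02855 V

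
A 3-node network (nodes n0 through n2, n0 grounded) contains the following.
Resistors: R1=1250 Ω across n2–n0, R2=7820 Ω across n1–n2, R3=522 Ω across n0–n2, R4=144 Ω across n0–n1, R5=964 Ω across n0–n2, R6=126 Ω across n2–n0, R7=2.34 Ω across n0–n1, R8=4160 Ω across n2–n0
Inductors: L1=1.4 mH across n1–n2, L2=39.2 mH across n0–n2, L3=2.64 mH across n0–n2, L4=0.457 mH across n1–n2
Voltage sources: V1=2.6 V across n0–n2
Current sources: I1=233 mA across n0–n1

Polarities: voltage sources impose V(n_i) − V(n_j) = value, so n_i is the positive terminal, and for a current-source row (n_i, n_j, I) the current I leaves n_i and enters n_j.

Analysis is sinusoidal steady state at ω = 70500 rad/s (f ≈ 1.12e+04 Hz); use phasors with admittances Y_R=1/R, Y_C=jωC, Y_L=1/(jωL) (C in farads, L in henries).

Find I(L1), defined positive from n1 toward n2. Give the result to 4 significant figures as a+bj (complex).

0.002984-0.03149j A

Element admittances at ω=70500 rad/s:
  Y(R1) = 0.0008000+0.000j S between n2,n0
  Y(R2) = 0.0001279+0.000j S between n1,n2
  Y(L1) = 0.000-0.01013j S between n1,n2
  Y(R3) = 0.001916+0.000j S between n0,n2
  Y(R4) = 0.006944+0.000j S between n0,n1
  Y(R5) = 0.001037+0.000j S between n0,n2
  Y(R6) = 0.007937+0.000j S between n2,n0
  Y(R7) = 0.4274+0.000j S between n0,n1
  Y(L2) = 0.000-0.0003618j S between n0,n2
  Y(R8) = 0.0002404+0.000j S between n2,n0
  Y(L3) = 0.000-0.005373j S between n0,n2
  Y(L4) = 0.000-0.03104j S between n1,n2
  V1: constraint V(n0)−V(n2) = 2.6
  I1: injects 0.233 A into n1 (from n0)
Assemble and solve the 3×3 MNA system:
  V(n1)=0.5077+0.2945j  V(n2)=-2.600+0.000j
  i(V1)=-0.04354+0.1428j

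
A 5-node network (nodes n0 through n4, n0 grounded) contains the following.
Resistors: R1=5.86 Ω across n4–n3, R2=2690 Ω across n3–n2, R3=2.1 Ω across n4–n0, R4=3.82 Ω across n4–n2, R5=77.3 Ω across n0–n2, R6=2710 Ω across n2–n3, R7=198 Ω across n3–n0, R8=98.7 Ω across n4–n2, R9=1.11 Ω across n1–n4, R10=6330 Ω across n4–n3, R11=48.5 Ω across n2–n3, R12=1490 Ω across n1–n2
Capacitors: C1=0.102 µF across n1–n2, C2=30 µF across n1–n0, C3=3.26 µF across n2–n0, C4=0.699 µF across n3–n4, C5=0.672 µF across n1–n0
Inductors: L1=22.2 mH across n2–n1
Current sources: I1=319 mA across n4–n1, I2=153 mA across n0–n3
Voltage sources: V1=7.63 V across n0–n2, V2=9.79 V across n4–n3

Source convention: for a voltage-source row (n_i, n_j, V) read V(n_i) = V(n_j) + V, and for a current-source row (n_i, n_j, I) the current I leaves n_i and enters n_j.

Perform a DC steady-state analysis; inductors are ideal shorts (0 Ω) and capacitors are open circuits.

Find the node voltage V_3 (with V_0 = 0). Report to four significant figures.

-15.17 V

MNA unknowns: 4 node voltages V₁..V_4 plus 3 source currents (L1, V1, V2)
R1: Y=0.1706 on G[4,3]
C1: Y=0.000 on G[1,2]
R2: Y=0.0003717 on G[3,2]
R3: Y=0.4762 on G[4,0]
L1: row V2−V1=0, i_L1 at 2,1
C2: Y=0.000 on G[1,0]
R4: Y=0.2618 on G[4,2]
R5: Y=0.01294 on G[0,2]
I1: z[4]−=0.319, z[1]+=0.319
R6: Y=0.0003690 on G[2,3]
R7: Y=0.005051 on G[3,0]
C3: Y=0.000 on G[2,0]
R8: Y=0.01013 on G[4,2]
I2: z[0]−=0.153, z[3]+=0.153
R9: Y=0.9009 on G[1,4]
R10: Y=0.0001580 on G[4,3]
C4: Y=0.000 on G[3,4]
C5: Y=0.000 on G[1,0]
R11: Y=0.02062 on G[2,3]
R12: Y=0.0006711 on G[1,2]
V1: row V0−V2=7.63, i_V1 at 0,2
V2: row V4−V3=9.79, i_V2 at 4,3
solve → V1=-7.630, V2=-7.630, V3=-15.17, V4=-5.383
aux → i_L1=-2.343, i_V1=-2.892, i_V2=-2.063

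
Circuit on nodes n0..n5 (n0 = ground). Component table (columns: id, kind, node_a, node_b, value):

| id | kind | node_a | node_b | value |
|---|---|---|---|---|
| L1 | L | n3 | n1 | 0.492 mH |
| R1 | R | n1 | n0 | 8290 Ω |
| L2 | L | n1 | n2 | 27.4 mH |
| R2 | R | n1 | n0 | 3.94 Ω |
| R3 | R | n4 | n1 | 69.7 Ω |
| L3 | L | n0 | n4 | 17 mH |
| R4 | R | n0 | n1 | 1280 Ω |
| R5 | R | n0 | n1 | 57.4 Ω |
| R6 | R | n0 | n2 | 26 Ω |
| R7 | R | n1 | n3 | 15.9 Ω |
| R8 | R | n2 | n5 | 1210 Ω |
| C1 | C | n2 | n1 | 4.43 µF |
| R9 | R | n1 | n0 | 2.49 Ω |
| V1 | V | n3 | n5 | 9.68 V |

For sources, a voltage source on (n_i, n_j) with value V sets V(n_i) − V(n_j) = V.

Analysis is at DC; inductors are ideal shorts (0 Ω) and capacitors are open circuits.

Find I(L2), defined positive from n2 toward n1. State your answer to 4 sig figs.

MNA unknowns: 5 node voltages V₁..V_5 plus 4 source currents (L1, L2, L3, V1)
L1: row V3−V1=0, i_L1 at 3,1
R1: Y=0.0001206 on G[1,0]
L2: row V1−V2=0, i_L2 at 1,2
R2: Y=0.2538 on G[1,0]
R3: Y=0.01435 on G[4,1]
L3: row V0−V4=0, i_L3 at 0,4
R4: Y=0.0007813 on G[0,1]
R5: Y=0.01742 on G[0,1]
R6: Y=0.03846 on G[0,2]
R7: Y=0.06289 on G[1,3]
R8: Y=0.0008264 on G[2,5]
C1: Y=0.000 on G[2,1]
R9: Y=0.4016 on G[1,0]
V1: row V3−V5=9.68, i_V1 at 3,5
solve → V1=0.000, V2=0.000, V3=0.000, V4=0.000, V5=-9.680
aux → i_L1=0.008000, i_L2=0.008000, i_L3=0.000, i_V1=-0.008000

-0.008000 A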